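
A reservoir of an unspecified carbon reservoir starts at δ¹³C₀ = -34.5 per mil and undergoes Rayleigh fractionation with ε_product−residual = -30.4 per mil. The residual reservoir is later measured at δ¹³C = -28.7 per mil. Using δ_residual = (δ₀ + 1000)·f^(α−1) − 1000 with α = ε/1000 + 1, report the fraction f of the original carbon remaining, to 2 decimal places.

α − 1 = ε/1000 = -0.0304
(δ_res + 1000)/(δ₀ + 1000) = (-28.7 + 1000)/(-34.5 + 1000) = 971.3/965.5 = 1.006007
f = 1.006007^(1/-0.0304) = exp(ln(1.006007)/-0.0304) = exp(0.00599/-0.0304)
f = exp(-0.1970) = 0.8212

0.82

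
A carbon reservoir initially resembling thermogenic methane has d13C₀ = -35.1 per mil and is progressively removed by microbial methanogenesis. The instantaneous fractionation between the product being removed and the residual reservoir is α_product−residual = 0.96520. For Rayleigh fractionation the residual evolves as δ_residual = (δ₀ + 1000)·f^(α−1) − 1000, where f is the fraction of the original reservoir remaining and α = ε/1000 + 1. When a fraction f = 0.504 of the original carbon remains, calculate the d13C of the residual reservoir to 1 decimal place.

Rayleigh residual: δ_res = (δ₀ + 1000)·f^(α−1) − 1000
α − 1 = -0.03480
f^(α−1) = 0.504^(-0.03480) = 1.024131
δ_res = (-35.1 + 1000) × 1.024131 − 1000 = 988.184 − 1000 = -11.82 per mil

-11.8 per mil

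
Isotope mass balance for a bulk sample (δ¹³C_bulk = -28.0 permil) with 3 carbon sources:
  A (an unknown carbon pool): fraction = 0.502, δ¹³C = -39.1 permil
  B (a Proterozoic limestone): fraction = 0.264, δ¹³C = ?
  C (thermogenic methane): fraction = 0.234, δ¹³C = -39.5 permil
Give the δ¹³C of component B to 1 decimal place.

3.3 permil

Isotope mass balance: δ_bulk = Σ fᵢ·δᵢ.
-28.0 = 0.502×(-39.1) + 0.264×δ_B + 0.234×(-39.5)
0.264·δ_B = -28.0 − (-28.871) = 0.871
δ_B = 0.871 / 0.264 = 3.30 permil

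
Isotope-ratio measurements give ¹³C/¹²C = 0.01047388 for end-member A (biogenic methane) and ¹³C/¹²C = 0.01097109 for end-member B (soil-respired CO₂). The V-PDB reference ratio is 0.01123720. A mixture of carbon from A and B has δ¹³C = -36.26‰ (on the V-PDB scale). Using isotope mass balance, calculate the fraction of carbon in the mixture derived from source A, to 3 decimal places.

δ_A = (0.01047388/0.01123720 − 1)×1000 = (0.932072 − 1)×1000 = -67.928‰
δ_B = (0.01097109/0.01123720 − 1)×1000 = (0.976319 − 1)×1000 = -23.681‰
f_A = (δ_mix − δ_B)/(δ_A − δ_B) = (-36.26 − (-23.681))/(-67.928 − (-23.681))
f_A = -12.579 / -44.247 = 0.2843

0.284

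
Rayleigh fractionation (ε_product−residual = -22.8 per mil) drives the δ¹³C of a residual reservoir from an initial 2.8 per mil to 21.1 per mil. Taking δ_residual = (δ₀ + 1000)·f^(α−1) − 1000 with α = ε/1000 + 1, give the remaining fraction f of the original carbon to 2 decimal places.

0.45

α − 1 = ε/1000 = -0.0228
(δ_res + 1000)/(δ₀ + 1000) = (21.1 + 1000)/(2.8 + 1000) = 1021.1/1002.8 = 1.018249
f = 1.018249^(1/-0.0228) = exp(ln(1.018249)/-0.0228) = exp(0.01808/-0.0228)
f = exp(-0.7932) = 0.4524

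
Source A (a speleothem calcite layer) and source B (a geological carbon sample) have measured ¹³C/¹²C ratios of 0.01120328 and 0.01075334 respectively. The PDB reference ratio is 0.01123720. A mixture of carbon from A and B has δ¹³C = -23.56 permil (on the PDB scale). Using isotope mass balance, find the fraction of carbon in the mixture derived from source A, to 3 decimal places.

δ_A = (0.01120328/0.01123720 − 1)×1000 = (0.996981 − 1)×1000 = -3.019 permil
δ_B = (0.01075334/0.01123720 − 1)×1000 = (0.956941 − 1)×1000 = -43.059 permil
f_A = (δ_mix − δ_B)/(δ_A − δ_B) = (-23.56 − (-43.059))/(-3.019 − (-43.059))
f_A = 19.499 / 40.040 = 0.4870

0.487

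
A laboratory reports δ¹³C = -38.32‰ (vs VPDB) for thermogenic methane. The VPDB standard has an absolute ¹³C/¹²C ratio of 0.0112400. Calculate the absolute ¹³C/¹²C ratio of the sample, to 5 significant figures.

R_sample = R_standard × (δ¹³C/1000 + 1)
R_sample = 0.0112400 × (-38.32/1000 + 1) = 0.0112400 × 0.961680
R_sample = 0.0108093

0.010809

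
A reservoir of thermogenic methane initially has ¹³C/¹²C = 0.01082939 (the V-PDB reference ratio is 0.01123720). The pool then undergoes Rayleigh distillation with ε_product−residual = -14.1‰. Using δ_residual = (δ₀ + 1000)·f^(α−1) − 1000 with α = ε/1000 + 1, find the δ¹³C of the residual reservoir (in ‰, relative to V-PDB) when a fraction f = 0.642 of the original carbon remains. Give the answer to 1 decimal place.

-30.3‰

δ₀ = (0.01082939/0.01123720 − 1)×1000 = (0.963709 − 1)×1000 = -36.291‰
α − 1 = ε/1000 = -0.0141
f^(α−1) = 0.642^(-0.0141) = 1.006268
δ_res = (-36.291 + 1000) × 1.006268 − 1000 = 969.750 − 1000 = -30.25‰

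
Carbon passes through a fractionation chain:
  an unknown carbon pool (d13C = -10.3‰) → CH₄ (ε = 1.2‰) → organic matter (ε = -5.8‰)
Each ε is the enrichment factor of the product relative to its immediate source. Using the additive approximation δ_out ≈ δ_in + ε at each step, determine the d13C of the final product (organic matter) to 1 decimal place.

step 1: δ ≈ -10.3 + (1.2) = -9.1‰
step 2: δ ≈ -9.1 + (-5.8) = -14.9‰

-14.9‰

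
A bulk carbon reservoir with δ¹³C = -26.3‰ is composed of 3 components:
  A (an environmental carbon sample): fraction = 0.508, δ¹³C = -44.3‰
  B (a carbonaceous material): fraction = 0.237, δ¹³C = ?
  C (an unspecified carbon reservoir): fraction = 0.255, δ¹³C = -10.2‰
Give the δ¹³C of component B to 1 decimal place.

Isotope mass balance: δ_bulk = Σ fᵢ·δᵢ.
-26.3 = 0.508×(-44.3) + 0.237×δ_B + 0.255×(-10.2)
0.237·δ_B = -26.3 − (-25.105) = -1.195
δ_B = -1.195 / 0.237 = -5.04‰

-5.0‰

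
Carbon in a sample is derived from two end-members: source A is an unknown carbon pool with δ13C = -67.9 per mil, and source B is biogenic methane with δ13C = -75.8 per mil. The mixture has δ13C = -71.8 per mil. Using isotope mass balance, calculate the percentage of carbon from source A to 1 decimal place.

50.6%

δ_mix = f_A·δ_A + (1 − f_A)·δ_B  ⇒  f_A = (δ_mix − δ_B)/(δ_A − δ_B)
f_A = (-71.8 − (-75.8)) / (-67.9 − (-75.8))
f_A = 4.0 / 7.9 = 0.5063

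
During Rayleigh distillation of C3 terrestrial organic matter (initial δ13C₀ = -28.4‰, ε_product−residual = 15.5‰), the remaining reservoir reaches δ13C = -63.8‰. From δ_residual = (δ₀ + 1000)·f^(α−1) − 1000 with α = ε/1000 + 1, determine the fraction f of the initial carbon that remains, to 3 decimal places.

0.091

α − 1 = ε/1000 = 0.0155
(δ_res + 1000)/(δ₀ + 1000) = (-63.8 + 1000)/(-28.4 + 1000) = 936.2/971.6 = 0.963565
f = 0.963565^(1/0.0155) = exp(ln(0.963565)/0.0155) = exp(-0.03712/0.0155)
f = exp(-2.3945) = 0.0912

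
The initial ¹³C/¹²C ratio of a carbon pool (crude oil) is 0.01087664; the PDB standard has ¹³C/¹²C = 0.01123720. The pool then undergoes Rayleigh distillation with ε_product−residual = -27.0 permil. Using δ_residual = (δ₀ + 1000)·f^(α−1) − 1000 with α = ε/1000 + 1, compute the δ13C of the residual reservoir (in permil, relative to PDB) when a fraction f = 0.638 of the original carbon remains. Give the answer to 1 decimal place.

δ₀ = (0.01087664/0.01123720 − 1)×1000 = (0.967914 − 1)×1000 = -32.086 permil
α − 1 = ε/1000 = -0.0270
f^(α−1) = 0.638^(-0.0270) = 1.012208
δ_res = (-32.086 + 1000) × 1.012208 − 1000 = 979.730 − 1000 = -20.27 permil

-20.3 permil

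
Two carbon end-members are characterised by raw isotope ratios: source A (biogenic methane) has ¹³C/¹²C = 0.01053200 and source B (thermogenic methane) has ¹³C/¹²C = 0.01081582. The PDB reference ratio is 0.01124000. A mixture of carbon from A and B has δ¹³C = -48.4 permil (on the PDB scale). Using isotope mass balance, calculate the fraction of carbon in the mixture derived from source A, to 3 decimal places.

0.422

δ_A = (0.01053200/0.01124000 − 1)×1000 = (0.937011 − 1)×1000 = -62.989 permil
δ_B = (0.01081582/0.01124000 − 1)×1000 = (0.962262 − 1)×1000 = -37.738 permil
f_A = (δ_mix − δ_B)/(δ_A − δ_B) = (-48.4 − (-37.738))/(-62.989 − (-37.738))
f_A = -10.662 / -25.251 = 0.4222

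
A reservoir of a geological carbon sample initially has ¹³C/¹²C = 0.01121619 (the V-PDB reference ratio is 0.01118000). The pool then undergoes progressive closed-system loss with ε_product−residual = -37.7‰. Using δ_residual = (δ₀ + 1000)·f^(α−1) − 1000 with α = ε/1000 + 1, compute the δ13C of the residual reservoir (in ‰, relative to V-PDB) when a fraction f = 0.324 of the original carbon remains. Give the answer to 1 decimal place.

46.8‰

δ₀ = (0.01121619/0.01118000 − 1)×1000 = (1.003237 − 1)×1000 = 3.237‰
α − 1 = ε/1000 = -0.0377
f^(α−1) = 0.324^(-0.0377) = 1.043404
δ_res = (3.237 + 1000) × 1.043404 − 1000 = 1046.781 − 1000 = 46.78‰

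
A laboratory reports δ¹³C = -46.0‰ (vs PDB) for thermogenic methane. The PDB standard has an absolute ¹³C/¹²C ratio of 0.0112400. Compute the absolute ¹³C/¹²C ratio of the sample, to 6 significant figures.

0.0107230

R_sample = R_standard × (δ¹³C/1000 + 1)
R_sample = 0.0112400 × (-46.0/1000 + 1) = 0.0112400 × 0.954000
R_sample = 0.0107230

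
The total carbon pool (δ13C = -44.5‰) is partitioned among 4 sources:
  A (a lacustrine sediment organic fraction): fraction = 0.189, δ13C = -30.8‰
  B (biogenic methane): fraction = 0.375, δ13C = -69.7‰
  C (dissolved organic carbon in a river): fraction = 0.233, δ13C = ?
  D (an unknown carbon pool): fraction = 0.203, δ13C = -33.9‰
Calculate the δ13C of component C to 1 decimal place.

-24.3‰

Isotope mass balance: δ_bulk = Σ fᵢ·δᵢ.
-44.5 = 0.189×(-30.8) + 0.375×(-69.7) + 0.233×δ_C + 0.203×(-33.9)
0.233·δ_C = -44.5 − (-38.840) = -5.660
δ_C = -5.660 / 0.233 = -24.29‰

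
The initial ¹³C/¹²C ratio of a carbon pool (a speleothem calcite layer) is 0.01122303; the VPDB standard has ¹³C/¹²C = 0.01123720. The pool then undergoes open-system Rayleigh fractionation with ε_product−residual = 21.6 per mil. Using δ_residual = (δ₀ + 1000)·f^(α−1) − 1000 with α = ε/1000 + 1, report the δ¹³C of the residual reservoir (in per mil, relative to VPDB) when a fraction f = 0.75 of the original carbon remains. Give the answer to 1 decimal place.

δ₀ = (0.01122303/0.01123720 − 1)×1000 = (0.998739 − 1)×1000 = -1.261 per mil
α − 1 = ε/1000 = 0.0216
f^(α−1) = 0.75^(0.0216) = 0.993805
δ_res = (-1.261 + 1000) × 0.993805 − 1000 = 992.552 − 1000 = -7.45 per mil

-7.4 per mil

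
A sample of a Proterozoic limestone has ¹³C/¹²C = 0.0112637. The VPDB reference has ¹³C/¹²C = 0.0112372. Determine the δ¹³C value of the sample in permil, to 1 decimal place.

2.4 permil

δ¹³C = (R_sample / R_standard − 1) × 1000
R_sample / R_standard = 0.0112637 / 0.0112372 = 1.002358
δ¹³C = (1.002358 − 1) × 1000 = 2.36 permil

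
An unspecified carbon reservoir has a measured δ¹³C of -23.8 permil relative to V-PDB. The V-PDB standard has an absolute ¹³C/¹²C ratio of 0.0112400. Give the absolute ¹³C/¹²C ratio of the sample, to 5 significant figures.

0.010972

R_sample = R_standard × (δ¹³C/1000 + 1)
R_sample = 0.0112400 × (-23.8/1000 + 1) = 0.0112400 × 0.976200
R_sample = 0.0109725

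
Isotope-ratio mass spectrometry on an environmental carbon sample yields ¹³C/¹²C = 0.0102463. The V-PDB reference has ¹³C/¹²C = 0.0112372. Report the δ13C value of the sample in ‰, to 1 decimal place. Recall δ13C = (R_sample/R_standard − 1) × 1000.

δ13C = (R_sample / R_standard − 1) × 1000
R_sample / R_standard = 0.0102463 / 0.0112372 = 0.911820
δ13C = (0.911820 − 1) × 1000 = -88.18‰

-88.2‰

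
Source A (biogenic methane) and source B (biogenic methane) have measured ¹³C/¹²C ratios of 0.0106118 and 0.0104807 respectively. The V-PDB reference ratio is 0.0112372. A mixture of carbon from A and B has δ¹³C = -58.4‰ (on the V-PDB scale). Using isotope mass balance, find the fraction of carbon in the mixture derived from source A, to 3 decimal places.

δ_A = (0.0106118/0.0112372 − 1)×1000 = (0.944346 − 1)×1000 = -55.654‰
δ_B = (0.0104807/0.0112372 − 1)×1000 = (0.932679 − 1)×1000 = -67.321‰
f_A = (δ_mix − δ_B)/(δ_A − δ_B) = (-58.4 − (-67.321))/(-55.654 − (-67.321))
f_A = 8.921 / 11.667 = 0.7647

0.765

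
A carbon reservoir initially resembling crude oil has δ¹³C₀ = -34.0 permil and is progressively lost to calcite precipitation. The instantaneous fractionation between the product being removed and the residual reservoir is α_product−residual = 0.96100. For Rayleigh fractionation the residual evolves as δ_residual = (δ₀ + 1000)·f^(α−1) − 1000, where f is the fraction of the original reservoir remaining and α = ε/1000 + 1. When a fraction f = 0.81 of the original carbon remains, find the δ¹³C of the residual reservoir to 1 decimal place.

Rayleigh residual: δ_res = (δ₀ + 1000)·f^(α−1) − 1000
α − 1 = -0.03900
f^(α−1) = 0.81^(-0.03900) = 1.008252
δ_res = (-34.0 + 1000) × 1.008252 − 1000 = 973.971 − 1000 = -26.03 permil

-26.0 permil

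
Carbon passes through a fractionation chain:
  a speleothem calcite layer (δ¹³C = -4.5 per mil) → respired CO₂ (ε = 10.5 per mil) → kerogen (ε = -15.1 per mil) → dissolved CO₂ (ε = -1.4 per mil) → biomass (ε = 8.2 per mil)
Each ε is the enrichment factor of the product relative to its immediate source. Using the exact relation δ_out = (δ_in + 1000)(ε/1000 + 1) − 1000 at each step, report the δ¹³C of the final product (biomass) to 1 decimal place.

-2.5 per mil

step 1: δ = (-4.50 + 1000)·(10.5/1000 + 1) − 1000 = 5.95 per mil
step 2: δ = (5.95 + 1000)·(-15.1/1000 + 1) − 1000 = -9.24 per mil
step 3: δ = (-9.24 + 1000)·(-1.4/1000 + 1) − 1000 = -10.62 per mil
step 4: δ = (-10.62 + 1000)·(8.2/1000 + 1) − 1000 = -2.51 per mil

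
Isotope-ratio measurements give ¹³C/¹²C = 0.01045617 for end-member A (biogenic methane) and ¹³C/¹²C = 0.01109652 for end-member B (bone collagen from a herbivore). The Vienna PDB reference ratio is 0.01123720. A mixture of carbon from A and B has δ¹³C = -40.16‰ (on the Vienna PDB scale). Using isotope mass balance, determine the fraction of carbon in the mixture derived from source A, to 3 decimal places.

0.485

δ_A = (0.01045617/0.01123720 − 1)×1000 = (0.930496 − 1)×1000 = -69.504‰
δ_B = (0.01109652/0.01123720 − 1)×1000 = (0.987481 − 1)×1000 = -12.519‰
f_A = (δ_mix − δ_B)/(δ_A − δ_B) = (-40.16 − (-12.519))/(-69.504 − (-12.519))
f_A = -27.641 / -56.985 = 0.4851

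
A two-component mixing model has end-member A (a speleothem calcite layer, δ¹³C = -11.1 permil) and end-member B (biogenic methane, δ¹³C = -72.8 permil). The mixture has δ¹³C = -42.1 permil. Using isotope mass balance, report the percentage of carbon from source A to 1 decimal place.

49.8%

δ_mix = f_A·δ_A + (1 − f_A)·δ_B  ⇒  f_A = (δ_mix − δ_B)/(δ_A − δ_B)
f_A = (-42.1 − (-72.8)) / (-11.1 − (-72.8))
f_A = 30.7 / 61.7 = 0.4976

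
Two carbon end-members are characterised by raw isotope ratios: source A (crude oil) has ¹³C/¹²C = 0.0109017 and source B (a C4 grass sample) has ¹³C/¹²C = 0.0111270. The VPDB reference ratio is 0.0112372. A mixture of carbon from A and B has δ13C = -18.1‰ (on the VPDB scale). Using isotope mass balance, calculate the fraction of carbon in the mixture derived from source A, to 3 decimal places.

δ_A = (0.0109017/0.0112372 − 1)×1000 = (0.970144 − 1)×1000 = -29.856‰
δ_B = (0.0111270/0.0112372 − 1)×1000 = (0.990193 − 1)×1000 = -9.807‰
f_A = (δ_mix − δ_B)/(δ_A − δ_B) = (-18.1 − (-9.807))/(-29.856 − (-9.807))
f_A = -8.293 / -20.049 = 0.4136

0.414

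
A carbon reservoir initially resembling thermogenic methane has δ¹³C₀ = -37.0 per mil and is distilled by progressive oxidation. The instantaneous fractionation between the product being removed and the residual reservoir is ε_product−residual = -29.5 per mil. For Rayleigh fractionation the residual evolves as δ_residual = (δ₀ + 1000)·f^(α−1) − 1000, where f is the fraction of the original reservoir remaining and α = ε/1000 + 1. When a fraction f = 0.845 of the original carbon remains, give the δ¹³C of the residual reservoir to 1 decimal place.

-32.2 per mil

Rayleigh residual: δ_res = (δ₀ + 1000)·f^(α−1) − 1000
α = ε/1000 + 1 = 0.97050, so α − 1 = -0.02950
f^(α−1) = 0.845^(-0.02950) = 1.004981
δ_res = (-37.0 + 1000) × 1.004981 − 1000 = 967.796 − 1000 = -32.20 per mil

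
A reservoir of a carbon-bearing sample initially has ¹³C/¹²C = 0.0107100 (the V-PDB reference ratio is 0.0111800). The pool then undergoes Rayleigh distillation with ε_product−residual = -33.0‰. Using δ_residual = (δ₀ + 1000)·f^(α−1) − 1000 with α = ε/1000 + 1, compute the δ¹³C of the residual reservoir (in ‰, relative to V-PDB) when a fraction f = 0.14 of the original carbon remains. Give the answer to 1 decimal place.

22.2‰

δ₀ = (0.0107100/0.0111800 − 1)×1000 = (0.957961 − 1)×1000 = -42.039‰
α − 1 = ε/1000 = -0.0330
f^(α−1) = 0.14^(-0.0330) = 1.067033
δ_res = (-42.039 + 1000) × 1.067033 − 1000 = 1022.175 − 1000 = 22.18‰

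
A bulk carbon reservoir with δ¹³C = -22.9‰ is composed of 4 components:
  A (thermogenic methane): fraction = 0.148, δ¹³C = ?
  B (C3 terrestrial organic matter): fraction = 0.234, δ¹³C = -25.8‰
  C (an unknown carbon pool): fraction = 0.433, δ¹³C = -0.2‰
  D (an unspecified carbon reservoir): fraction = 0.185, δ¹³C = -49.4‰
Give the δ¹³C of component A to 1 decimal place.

-51.6‰

Isotope mass balance: δ_bulk = Σ fᵢ·δᵢ.
-22.9 = 0.148×δ_A + 0.234×(-25.8) + 0.433×(-0.2) + 0.185×(-49.4)
0.148·δ_A = -22.9 − (-15.263) = -7.637
δ_A = -7.637 / 0.148 = -51.60‰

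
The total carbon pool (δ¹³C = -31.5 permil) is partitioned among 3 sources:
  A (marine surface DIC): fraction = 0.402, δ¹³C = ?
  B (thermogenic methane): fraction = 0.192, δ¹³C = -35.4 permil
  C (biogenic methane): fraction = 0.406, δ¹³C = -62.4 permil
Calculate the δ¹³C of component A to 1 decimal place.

1.6 permil

Isotope mass balance: δ_bulk = Σ fᵢ·δᵢ.
-31.5 = 0.402×δ_A + 0.192×(-35.4) + 0.406×(-62.4)
0.402·δ_A = -31.5 − (-32.131) = 0.631
δ_A = 0.631 / 0.402 = 1.57 permil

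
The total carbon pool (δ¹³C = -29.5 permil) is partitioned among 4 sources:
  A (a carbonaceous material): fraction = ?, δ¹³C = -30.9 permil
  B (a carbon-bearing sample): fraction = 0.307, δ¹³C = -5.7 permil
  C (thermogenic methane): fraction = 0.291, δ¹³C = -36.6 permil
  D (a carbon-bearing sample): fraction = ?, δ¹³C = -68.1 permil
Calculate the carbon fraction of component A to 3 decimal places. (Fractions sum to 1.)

0.276

Let f_A and f_D be the unknown fractions; fractions sum to 1 so f_A + f_D = 0.402.
Mass balance: Σ fᵢ·δᵢ = δ_bulk ⇒ f_A·(-30.9) + f_D·(-68.1) = -29.5 − (-12.400) = -17.099
Substitute f_D = 0.402 − f_A:
f_A·(-30.9 − -68.1) = -17.099 − 0.402×(-68.1) = 10.277
f_A = 10.277 / 37.2 = 0.2763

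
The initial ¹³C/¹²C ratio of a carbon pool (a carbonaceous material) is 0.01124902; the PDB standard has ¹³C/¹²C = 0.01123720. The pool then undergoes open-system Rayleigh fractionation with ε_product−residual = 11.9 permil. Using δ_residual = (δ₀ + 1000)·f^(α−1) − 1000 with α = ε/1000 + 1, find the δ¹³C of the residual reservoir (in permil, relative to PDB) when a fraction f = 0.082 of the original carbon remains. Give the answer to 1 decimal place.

δ₀ = (0.01124902/0.01123720 − 1)×1000 = (1.001052 − 1)×1000 = 1.052 permil
α − 1 = ε/1000 = 0.0119
f^(α−1) = 0.082^(0.0119) = 0.970676
δ_res = (1.052 + 1000) × 0.970676 − 1000 = 971.697 − 1000 = -28.30 permil

-28.3 permil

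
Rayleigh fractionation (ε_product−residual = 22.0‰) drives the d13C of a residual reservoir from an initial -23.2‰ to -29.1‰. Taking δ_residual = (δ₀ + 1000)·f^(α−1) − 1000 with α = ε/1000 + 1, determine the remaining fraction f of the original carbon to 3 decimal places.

α − 1 = ε/1000 = 0.0220
(δ_res + 1000)/(δ₀ + 1000) = (-29.1 + 1000)/(-23.2 + 1000) = 970.9/976.8 = 0.993960
f = 0.993960^(1/0.0220) = exp(ln(0.993960)/0.0220) = exp(-0.00606/0.0220)
f = exp(-0.2754) = 0.7593

0.759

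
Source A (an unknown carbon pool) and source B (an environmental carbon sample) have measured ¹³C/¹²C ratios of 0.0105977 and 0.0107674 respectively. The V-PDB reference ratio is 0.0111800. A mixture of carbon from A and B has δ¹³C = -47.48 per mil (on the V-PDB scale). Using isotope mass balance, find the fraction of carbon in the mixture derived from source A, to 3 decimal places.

0.697

δ_A = (0.0105977/0.0111800 − 1)×1000 = (0.947916 − 1)×1000 = -52.084 per mil
δ_B = (0.0107674/0.0111800 − 1)×1000 = (0.963095 − 1)×1000 = -36.905 per mil
f_A = (δ_mix − δ_B)/(δ_A − δ_B) = (-47.48 − (-36.905))/(-52.084 − (-36.905))
f_A = -10.575 / -15.179 = 0.6967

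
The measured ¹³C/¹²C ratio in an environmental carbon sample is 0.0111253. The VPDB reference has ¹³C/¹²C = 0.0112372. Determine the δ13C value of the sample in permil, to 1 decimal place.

δ13C = (R_sample / R_standard − 1) × 1000
R_sample / R_standard = 0.0111253 / 0.0112372 = 0.990042
δ13C = (0.990042 − 1) × 1000 = -9.96 permil

-10.0 permil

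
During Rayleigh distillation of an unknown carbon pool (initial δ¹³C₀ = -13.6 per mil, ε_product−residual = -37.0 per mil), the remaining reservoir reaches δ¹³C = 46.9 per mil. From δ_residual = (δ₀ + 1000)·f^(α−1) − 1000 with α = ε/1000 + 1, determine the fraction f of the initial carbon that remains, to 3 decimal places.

α − 1 = ε/1000 = -0.0370
(δ_res + 1000)/(δ₀ + 1000) = (46.9 + 1000)/(-13.6 + 1000) = 1046.9/986.4 = 1.061334
f = 1.061334^(1/-0.0370) = exp(ln(1.061334)/-0.0370) = exp(0.05953/-0.0370)
f = exp(-1.6088) = 0.2001

0.200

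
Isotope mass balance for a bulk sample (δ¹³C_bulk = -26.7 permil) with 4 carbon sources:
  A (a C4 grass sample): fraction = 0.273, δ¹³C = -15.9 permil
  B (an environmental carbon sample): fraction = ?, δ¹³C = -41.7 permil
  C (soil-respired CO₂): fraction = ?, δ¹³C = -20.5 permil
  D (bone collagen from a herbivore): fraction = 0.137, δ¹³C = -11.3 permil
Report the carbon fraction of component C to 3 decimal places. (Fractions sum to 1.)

Let f_C and f_B be the unknown fractions; fractions sum to 1 so f_C + f_B = 0.590.
Mass balance: Σ fᵢ·δᵢ = δ_bulk ⇒ f_C·(-20.5) + f_B·(-41.7) = -26.7 − (-5.889) = -20.811
Substitute f_B = 0.590 − f_C:
f_C·(-20.5 − -41.7) = -20.811 − 0.590×(-41.7) = 3.792
f_C = 3.792 / 21.2 = 0.1789

0.179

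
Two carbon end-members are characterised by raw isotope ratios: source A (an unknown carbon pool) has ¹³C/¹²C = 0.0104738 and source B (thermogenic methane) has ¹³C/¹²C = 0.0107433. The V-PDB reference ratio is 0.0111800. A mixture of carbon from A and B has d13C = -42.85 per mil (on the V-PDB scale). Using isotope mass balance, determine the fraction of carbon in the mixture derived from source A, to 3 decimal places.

δ_A = (0.0104738/0.0111800 − 1)×1000 = (0.936834 − 1)×1000 = -63.166 per mil
δ_B = (0.0107433/0.0111800 − 1)×1000 = (0.960939 − 1)×1000 = -39.061 per mil
f_A = (δ_mix − δ_B)/(δ_A − δ_B) = (-42.85 − (-39.061))/(-63.166 − (-39.061))
f_A = -3.789 / -24.106 = 0.1572

0.157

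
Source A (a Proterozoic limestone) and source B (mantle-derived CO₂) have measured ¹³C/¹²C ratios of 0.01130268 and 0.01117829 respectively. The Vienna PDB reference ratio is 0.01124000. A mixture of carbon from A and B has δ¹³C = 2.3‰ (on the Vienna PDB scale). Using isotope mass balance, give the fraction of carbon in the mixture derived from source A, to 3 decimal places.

0.704

δ_A = (0.01130268/0.01124000 − 1)×1000 = (1.005577 − 1)×1000 = 5.577‰
δ_B = (0.01117829/0.01124000 − 1)×1000 = (0.994510 − 1)×1000 = -5.490‰
f_A = (δ_mix − δ_B)/(δ_A − δ_B) = (2.3 − (-5.490))/(5.577 − (-5.490))
f_A = 7.790 / 11.067 = 0.7039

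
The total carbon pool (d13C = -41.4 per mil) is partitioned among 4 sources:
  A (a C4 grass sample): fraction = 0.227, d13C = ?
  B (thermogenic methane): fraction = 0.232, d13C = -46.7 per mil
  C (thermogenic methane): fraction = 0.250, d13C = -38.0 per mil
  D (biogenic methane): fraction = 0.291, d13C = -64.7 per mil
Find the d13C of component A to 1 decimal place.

Isotope mass balance: δ_bulk = Σ fᵢ·δᵢ.
-41.4 = 0.227×δ_A + 0.232×(-46.7) + 0.250×(-38.0) + 0.291×(-64.7)
0.227·δ_A = -41.4 − (-39.162) = -2.238
δ_A = -2.238 / 0.227 = -9.86 per mil

-9.9 per mil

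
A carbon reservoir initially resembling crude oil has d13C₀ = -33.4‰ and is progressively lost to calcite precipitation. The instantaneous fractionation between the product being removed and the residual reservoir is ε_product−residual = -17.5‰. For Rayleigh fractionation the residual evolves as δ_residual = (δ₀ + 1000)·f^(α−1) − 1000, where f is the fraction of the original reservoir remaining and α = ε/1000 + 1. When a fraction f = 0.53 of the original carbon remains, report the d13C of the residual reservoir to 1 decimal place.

Rayleigh residual: δ_res = (δ₀ + 1000)·f^(α−1) − 1000
α = ε/1000 + 1 = 0.98250, so α − 1 = -0.01750
f^(α−1) = 0.53^(-0.01750) = 1.011172
δ_res = (-33.4 + 1000) × 1.011172 − 1000 = 977.399 − 1000 = -22.60‰

-22.6‰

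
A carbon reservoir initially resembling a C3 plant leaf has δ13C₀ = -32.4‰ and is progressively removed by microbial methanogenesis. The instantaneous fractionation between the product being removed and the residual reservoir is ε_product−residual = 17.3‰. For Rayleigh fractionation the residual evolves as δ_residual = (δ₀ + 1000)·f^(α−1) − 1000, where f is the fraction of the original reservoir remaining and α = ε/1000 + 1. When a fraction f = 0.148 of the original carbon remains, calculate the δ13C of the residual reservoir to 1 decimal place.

Rayleigh residual: δ_res = (δ₀ + 1000)·f^(α−1) − 1000
α = ε/1000 + 1 = 1.01730, so α − 1 = 0.01730
f^(α−1) = 0.148^(0.01730) = 0.967488
δ_res = (-32.4 + 1000) × 0.967488 − 1000 = 936.141 − 1000 = -63.86‰

-63.9‰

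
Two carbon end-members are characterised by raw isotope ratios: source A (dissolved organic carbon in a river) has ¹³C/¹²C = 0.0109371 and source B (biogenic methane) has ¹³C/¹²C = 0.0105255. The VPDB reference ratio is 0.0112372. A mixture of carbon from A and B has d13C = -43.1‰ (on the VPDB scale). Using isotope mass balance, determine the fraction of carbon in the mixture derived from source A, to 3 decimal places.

δ_A = (0.0109371/0.0112372 − 1)×1000 = (0.973294 − 1)×1000 = -26.706‰
δ_B = (0.0105255/0.0112372 − 1)×1000 = (0.936666 − 1)×1000 = -63.334‰
f_A = (δ_mix − δ_B)/(δ_A − δ_B) = (-43.1 − (-63.334))/(-26.706 − (-63.334))
f_A = 20.234 / 36.628 = 0.5524

0.552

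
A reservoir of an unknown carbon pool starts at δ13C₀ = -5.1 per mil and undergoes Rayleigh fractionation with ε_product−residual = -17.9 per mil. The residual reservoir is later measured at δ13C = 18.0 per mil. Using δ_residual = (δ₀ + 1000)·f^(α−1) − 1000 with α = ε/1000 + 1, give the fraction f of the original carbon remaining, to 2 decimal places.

0.28

α − 1 = ε/1000 = -0.0179
(δ_res + 1000)/(δ₀ + 1000) = (18.0 + 1000)/(-5.1 + 1000) = 1018.0/994.9 = 1.023218
f = 1.023218^(1/-0.0179) = exp(ln(1.023218)/-0.0179) = exp(0.02295/-0.0179)
f = exp(-1.2823) = 0.2774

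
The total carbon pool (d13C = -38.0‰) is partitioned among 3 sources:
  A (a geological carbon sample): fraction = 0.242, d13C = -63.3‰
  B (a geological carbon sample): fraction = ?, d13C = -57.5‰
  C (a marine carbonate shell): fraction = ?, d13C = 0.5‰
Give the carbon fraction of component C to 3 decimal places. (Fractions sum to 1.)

0.360

Let f_C and f_B be the unknown fractions; fractions sum to 1 so f_C + f_B = 0.758.
Mass balance: Σ fᵢ·δᵢ = δ_bulk ⇒ f_C·(0.5) + f_B·(-57.5) = -38.0 − (-15.319) = -22.681
Substitute f_B = 0.758 − f_C:
f_C·(0.5 − -57.5) = -22.681 − 0.758×(-57.5) = 20.904
f_C = 20.904 / 58.0 = 0.3604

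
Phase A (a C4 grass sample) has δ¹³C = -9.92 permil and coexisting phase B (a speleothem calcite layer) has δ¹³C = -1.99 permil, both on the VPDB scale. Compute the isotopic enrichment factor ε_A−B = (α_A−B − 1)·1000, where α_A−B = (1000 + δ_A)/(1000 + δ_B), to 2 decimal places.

α_A−B = (1000 + -9.92) / (1000 + -1.99) = 990.08 / 998.01 = 0.992054
ε_A−B = (0.992054 − 1) × 1000 = -7.946 permil
(The approximation ε ≈ δ_A − δ_B would give -7.93 permil.)

-7.95 permil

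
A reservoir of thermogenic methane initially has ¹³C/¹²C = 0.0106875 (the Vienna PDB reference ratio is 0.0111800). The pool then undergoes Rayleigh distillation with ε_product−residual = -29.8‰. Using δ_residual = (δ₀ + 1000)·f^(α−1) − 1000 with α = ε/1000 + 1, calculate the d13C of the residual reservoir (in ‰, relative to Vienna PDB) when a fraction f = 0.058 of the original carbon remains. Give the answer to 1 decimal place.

40.6‰

δ₀ = (0.0106875/0.0111800 − 1)×1000 = (0.955948 − 1)×1000 = -44.052‰
α − 1 = ε/1000 = -0.0298
f^(α−1) = 0.058^(-0.0298) = 1.088554
δ_res = (-44.052 + 1000) × 1.088554 − 1000 = 1040.601 − 1000 = 40.60‰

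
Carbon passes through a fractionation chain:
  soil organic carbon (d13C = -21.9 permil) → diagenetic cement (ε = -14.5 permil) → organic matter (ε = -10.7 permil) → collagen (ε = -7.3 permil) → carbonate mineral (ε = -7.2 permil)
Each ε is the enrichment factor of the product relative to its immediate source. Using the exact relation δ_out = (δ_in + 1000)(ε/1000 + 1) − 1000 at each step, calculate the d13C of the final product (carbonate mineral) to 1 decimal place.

-60.2 permil

step 1: δ = (-21.90 + 1000)·(-14.5/1000 + 1) − 1000 = -36.08 permil
step 2: δ = (-36.08 + 1000)·(-10.7/1000 + 1) − 1000 = -46.40 permil
step 3: δ = (-46.40 + 1000)·(-7.3/1000 + 1) − 1000 = -53.36 permil
step 4: δ = (-53.36 + 1000)·(-7.2/1000 + 1) − 1000 = -60.17 permil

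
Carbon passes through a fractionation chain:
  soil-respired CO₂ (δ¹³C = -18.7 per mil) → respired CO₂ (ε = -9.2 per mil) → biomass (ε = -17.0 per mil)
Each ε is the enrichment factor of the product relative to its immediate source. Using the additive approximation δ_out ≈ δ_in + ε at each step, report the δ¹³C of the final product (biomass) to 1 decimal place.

-44.9 per mil

step 1: δ ≈ -18.7 + (-9.2) = -27.9 per mil
step 2: δ ≈ -27.9 + (-17.0) = -44.9 per mil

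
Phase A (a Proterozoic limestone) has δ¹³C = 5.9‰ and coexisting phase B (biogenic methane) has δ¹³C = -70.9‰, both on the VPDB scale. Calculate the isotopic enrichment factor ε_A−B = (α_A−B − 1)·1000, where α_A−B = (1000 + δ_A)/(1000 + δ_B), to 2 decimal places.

α_A−B = (1000 + 5.9) / (1000 + -70.9) = 1005.9 / 929.1 = 1.082661
ε_A−B = (1.082661 − 1) × 1000 = 82.661‰
(The approximation ε ≈ δ_A − δ_B would give 76.8‰.)

82.66‰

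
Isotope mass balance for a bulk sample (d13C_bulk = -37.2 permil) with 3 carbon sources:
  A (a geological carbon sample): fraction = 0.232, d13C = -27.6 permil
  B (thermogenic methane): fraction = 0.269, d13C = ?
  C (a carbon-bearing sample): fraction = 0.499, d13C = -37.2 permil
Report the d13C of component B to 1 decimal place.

-45.5 permil

Isotope mass balance: δ_bulk = Σ fᵢ·δᵢ.
-37.2 = 0.232×(-27.6) + 0.269×δ_B + 0.499×(-37.2)
0.269·δ_B = -37.2 − (-24.966) = -12.234
δ_B = -12.234 / 0.269 = -45.48 permil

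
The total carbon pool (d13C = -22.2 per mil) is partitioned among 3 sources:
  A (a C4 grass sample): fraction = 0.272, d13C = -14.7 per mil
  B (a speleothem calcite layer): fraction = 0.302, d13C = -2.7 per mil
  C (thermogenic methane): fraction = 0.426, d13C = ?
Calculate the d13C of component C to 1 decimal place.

-40.8 per mil

Isotope mass balance: δ_bulk = Σ fᵢ·δᵢ.
-22.2 = 0.272×(-14.7) + 0.302×(-2.7) + 0.426×δ_C
0.426·δ_C = -22.2 − (-4.814) = -17.386
δ_C = -17.386 / 0.426 = -40.81 per mil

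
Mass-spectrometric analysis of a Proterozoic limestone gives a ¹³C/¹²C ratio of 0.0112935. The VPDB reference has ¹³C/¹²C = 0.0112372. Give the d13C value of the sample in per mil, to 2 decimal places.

d13C = (R_sample / R_standard − 1) × 1000
R_sample / R_standard = 0.0112935 / 0.0112372 = 1.005010
d13C = (1.005010 − 1) × 1000 = 5.010 per mil

5.01 per mil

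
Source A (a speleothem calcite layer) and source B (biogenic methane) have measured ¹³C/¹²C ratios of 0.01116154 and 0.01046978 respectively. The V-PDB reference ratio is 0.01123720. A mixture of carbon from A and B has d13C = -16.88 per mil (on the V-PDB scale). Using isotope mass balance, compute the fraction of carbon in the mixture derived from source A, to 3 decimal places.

0.835

δ_A = (0.01116154/0.01123720 − 1)×1000 = (0.993267 − 1)×1000 = -6.733 per mil
δ_B = (0.01046978/0.01123720 − 1)×1000 = (0.931707 − 1)×1000 = -68.293 per mil
f_A = (δ_mix − δ_B)/(δ_A − δ_B) = (-16.88 − (-68.293))/(-6.733 − (-68.293))
f_A = 51.413 / 61.560 = 0.8352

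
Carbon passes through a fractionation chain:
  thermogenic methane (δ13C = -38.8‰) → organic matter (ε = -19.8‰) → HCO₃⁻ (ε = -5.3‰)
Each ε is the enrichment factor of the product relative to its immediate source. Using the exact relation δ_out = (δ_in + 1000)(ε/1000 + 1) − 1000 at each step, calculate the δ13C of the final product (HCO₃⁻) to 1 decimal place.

-62.8‰

step 1: δ = (-38.80 + 1000)·(-19.8/1000 + 1) − 1000 = -57.83‰
step 2: δ = (-57.83 + 1000)·(-5.3/1000 + 1) − 1000 = -62.83‰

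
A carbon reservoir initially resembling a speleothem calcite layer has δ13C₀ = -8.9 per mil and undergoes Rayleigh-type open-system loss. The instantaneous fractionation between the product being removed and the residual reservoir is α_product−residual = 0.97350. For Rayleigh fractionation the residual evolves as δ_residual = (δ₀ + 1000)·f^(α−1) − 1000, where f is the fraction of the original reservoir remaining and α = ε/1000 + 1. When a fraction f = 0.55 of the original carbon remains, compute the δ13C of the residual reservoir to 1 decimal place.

6.9 per mil

Rayleigh residual: δ_res = (δ₀ + 1000)·f^(α−1) − 1000
α − 1 = -0.02650
f^(α−1) = 0.55^(-0.02650) = 1.015969
δ_res = (-8.9 + 1000) × 1.015969 − 1000 = 1006.927 − 1000 = 6.93 per mil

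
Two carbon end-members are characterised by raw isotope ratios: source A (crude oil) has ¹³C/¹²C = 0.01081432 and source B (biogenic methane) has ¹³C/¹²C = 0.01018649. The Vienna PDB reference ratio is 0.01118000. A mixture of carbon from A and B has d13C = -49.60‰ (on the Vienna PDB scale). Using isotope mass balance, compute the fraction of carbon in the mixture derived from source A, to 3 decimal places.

0.699

δ_A = (0.01081432/0.01118000 − 1)×1000 = (0.967292 − 1)×1000 = -32.708‰
δ_B = (0.01018649/0.01118000 − 1)×1000 = (0.911135 − 1)×1000 = -88.865‰
f_A = (δ_mix − δ_B)/(δ_A − δ_B) = (-49.60 − (-88.865))/(-32.708 − (-88.865))
f_A = 39.265 / 56.157 = 0.6992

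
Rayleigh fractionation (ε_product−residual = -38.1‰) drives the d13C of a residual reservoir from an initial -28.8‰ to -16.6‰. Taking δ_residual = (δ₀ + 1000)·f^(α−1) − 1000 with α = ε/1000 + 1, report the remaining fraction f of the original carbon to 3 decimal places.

0.721

α − 1 = ε/1000 = -0.0381
(δ_res + 1000)/(δ₀ + 1000) = (-16.6 + 1000)/(-28.8 + 1000) = 983.4/971.2 = 1.012562
f = 1.012562^(1/-0.0381) = exp(ln(1.012562)/-0.0381) = exp(0.01248/-0.0381)
f = exp(-0.3277) = 0.7206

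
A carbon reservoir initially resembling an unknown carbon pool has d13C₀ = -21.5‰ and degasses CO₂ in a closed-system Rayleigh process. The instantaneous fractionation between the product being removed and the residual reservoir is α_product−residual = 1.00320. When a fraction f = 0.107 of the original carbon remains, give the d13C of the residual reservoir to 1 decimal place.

Rayleigh residual: δ_res = (δ₀ + 1000)·f^(α−1) − 1000
α − 1 = 0.00320
f^(α−1) = 0.107^(0.00320) = 0.992874
δ_res = (-21.5 + 1000) × 0.992874 − 1000 = 971.527 − 1000 = -28.47‰

-28.5‰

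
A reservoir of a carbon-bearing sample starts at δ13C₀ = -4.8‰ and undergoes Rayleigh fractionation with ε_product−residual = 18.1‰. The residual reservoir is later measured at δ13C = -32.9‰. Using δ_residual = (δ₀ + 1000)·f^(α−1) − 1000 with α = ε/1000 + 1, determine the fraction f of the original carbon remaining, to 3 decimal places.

0.205

α − 1 = ε/1000 = 0.0181
(δ_res + 1000)/(δ₀ + 1000) = (-32.9 + 1000)/(-4.8 + 1000) = 967.1/995.2 = 0.971764
f = 0.971764^(1/0.0181) = exp(ln(0.971764)/0.0181) = exp(-0.02864/0.0181)
f = exp(-1.5824) = 0.2055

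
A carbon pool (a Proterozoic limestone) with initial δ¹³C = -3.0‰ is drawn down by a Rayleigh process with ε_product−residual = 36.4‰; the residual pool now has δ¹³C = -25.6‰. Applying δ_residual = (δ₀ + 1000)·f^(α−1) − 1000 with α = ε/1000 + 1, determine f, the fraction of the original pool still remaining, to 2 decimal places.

0.53

α − 1 = ε/1000 = 0.0364
(δ_res + 1000)/(δ₀ + 1000) = (-25.6 + 1000)/(-3.0 + 1000) = 974.4/997.0 = 0.977332
f = 0.977332^(1/0.0364) = exp(ln(0.977332)/0.0364) = exp(-0.02293/0.0364)
f = exp(-0.6299) = 0.5326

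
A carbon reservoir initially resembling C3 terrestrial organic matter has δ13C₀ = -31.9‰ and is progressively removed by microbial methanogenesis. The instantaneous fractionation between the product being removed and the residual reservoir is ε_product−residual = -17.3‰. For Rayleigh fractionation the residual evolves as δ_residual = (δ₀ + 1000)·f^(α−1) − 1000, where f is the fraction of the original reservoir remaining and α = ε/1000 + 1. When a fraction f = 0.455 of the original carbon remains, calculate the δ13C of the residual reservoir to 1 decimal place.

-18.6‰

Rayleigh residual: δ_res = (δ₀ + 1000)·f^(α−1) − 1000
α = ε/1000 + 1 = 0.98270, so α − 1 = -0.01730
f^(α−1) = 0.455^(-0.01730) = 1.013716
δ_res = (-31.9 + 1000) × 1.013716 − 1000 = 981.379 − 1000 = -18.62‰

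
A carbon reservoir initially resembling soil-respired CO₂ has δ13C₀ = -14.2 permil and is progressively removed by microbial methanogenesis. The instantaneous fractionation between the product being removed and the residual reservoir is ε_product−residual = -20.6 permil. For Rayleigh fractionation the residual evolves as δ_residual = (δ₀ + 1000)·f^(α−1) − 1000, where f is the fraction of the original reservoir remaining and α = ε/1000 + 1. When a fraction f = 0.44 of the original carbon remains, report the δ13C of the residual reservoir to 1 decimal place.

Rayleigh residual: δ_res = (δ₀ + 1000)·f^(α−1) − 1000
α = ε/1000 + 1 = 0.97940, so α − 1 = -0.02060
f^(α−1) = 0.44^(-0.02060) = 1.017056
δ_res = (-14.2 + 1000) × 1.017056 − 1000 = 1002.614 − 1000 = 2.61 permil

2.6 permil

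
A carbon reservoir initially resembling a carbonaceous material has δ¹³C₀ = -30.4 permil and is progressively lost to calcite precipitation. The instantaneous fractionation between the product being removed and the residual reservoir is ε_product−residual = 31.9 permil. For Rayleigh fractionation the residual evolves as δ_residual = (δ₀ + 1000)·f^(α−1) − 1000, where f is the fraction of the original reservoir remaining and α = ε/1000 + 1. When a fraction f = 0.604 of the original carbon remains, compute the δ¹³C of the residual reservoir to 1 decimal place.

Rayleigh residual: δ_res = (δ₀ + 1000)·f^(α−1) − 1000
α = ε/1000 + 1 = 1.03190, so α − 1 = 0.03190
f^(α−1) = 0.604^(0.03190) = 0.984045
δ_res = (-30.4 + 1000) × 0.984045 − 1000 = 954.130 − 1000 = -45.87 permil

-45.9 permil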